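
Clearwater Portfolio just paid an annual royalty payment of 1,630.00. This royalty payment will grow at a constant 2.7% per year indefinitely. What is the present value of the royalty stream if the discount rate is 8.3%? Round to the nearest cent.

29893.04

D₁ = D₀ × (1 + g) = 1,630.00 × 1.027 = 1,674.0100
Growing perpetuity: P = D₁ / (r − g) = 1,674.0100 / (0.083 − 0.027) = 29,893.04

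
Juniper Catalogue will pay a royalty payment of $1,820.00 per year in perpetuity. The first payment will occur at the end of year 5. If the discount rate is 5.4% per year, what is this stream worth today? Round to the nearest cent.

Value at end of year 4: C / r = $1,820.00 / 0.054 = $33,703.7037
Discount to today: PV = $33,703.7037 / (1 + 0.054)^4 = $33,703.7037 / 1.234134 = $27,309.59

$27309.59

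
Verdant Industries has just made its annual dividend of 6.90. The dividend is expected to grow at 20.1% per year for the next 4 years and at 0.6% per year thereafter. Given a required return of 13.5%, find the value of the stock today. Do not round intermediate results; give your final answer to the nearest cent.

99.31

D_1 = 8.28690
D_2 = 9.95257
D_3 = 11.95303
D_4 = 14.35559
Terminal value at year 4: TV = D_4×(1+g_2)/(r−g_2) = 14.44173/0.129 = 111.95136
P_0 = D_1/(1+r)^1 + D_2/(1+r)^2 + D_3/(1+r)^3 + D_4/(1+r)^4 + TV/(1+r)^4
    = 7.30123 + 7.72580 + 8.17505 + 8.65043 + 67.45994 = 99.31245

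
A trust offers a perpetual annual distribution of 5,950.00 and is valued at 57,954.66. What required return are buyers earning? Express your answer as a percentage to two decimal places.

10.27%

P = C/r ⇒ r = C/P = 5,950.00/57,954.66 = 0.102666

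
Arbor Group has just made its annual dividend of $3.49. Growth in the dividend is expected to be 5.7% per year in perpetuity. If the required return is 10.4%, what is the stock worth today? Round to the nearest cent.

$78.49

D₁ = D₀ × (1 + g) = $3.49 × 1.057 = $3.6889
Growing perpetuity: P = D₁ / (r − g) = $3.6889 / (0.104 − 0.057) = $78.49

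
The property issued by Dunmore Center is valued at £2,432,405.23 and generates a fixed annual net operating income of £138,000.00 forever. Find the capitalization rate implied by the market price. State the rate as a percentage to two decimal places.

P = C/r ⇒ r = C/P = £138,000.00/£2,432,405.23 = 0.056734

5.67%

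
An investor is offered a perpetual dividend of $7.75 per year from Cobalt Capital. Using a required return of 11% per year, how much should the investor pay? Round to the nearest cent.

Level perpetuity: PV = C / r = $7.75 / 0.11 = $70.45

$70.45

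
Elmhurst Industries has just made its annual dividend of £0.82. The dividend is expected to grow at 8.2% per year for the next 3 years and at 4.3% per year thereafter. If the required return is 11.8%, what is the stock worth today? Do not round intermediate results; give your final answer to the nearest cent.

£12.64

D_1 = 0.88724
D_2 = 0.95999
D_3 = 1.03871
Terminal value at year 3: TV = D_3×(1+g_2)/(r−g_2) = 1.08338/0.075 = 14.44504
P_0 = D_1/(1+r)^1 + D_2/(1+r)^2 + D_3/(1+r)^3 + TV/(1+r)^3
    = 0.79360 + 0.76804 + 0.74331 + 10.33697 = 12.64192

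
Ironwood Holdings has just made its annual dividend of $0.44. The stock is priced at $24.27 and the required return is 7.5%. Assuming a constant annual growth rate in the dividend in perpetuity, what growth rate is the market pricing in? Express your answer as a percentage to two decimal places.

P = D₀(1+g)/(r−g) ⇒ P(r−g) = D₀(1+g) ⇒ g(P+D₀) = P·r − D₀
g = (P·r − D₀)/(P + D₀) = ($24.27×0.075 − $0.44) / ($24.27 + $0.44) = 0.055858

5.59%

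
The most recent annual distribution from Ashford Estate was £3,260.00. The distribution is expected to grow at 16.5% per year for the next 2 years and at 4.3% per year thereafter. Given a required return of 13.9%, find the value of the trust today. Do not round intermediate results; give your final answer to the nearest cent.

£43798.95

D_1 = 3797.90000
D_2 = 4424.55350
Terminal value at year 2: TV = D_2×(1+g_2)/(r−g_2) = 4614.80930/0.096 = 48070.93021
P_0 = D_1/(1+r)^1 + D_2/(1+r)^2 + TV/(1+r)^2
    = 3334.41615 + 3410.53101 + 37053.99837 = 43798.94553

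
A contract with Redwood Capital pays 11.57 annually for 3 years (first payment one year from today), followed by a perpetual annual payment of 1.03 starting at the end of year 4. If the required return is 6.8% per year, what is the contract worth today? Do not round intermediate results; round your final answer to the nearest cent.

PV of 3-year annuity: 11.57 × [1 − (1+0.068)^−3] / 0.068 = 30.47463
Perpetuity value at year 3: 1.03 / 0.068 = 15.14706
PV of perpetuity: 15.14706 / (1+0.068)^3 = 12.43411
Total PV = 30.47463 + 12.43411 = 42.90873

42.91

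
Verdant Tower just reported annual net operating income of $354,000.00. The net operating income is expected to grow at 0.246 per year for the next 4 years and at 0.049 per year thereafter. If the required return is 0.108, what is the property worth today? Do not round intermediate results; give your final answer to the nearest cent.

$11980925.89

D_1 = 441084.00000
D_2 = 549590.66400
D_3 = 684789.96734
D_4 = 853248.29931
Terminal value at year 4: TV = D_4×(1+g_2)/(r−g_2) = 895057.46598/0.059 = 15170465.52503
P_0 = D_1/(1+r)^1 + D_2/(1+r)^2 + D_3/(1+r)^3 + D_4/(1+r)^4 + TV/(1+r)^4
    = 398090.25271 + 447671.89068 + 503428.85901 + 566130.28730 + 10065604.59967 = 11980925.88938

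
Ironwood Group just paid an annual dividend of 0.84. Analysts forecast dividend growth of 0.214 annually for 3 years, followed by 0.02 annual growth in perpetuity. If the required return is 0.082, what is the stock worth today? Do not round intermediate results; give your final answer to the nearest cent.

22.71

D_1 = 1.01976
D_2 = 1.23799
D_3 = 1.50292
Terminal value at year 3: TV = D_3×(1+g_2)/(r−g_2) = 1.53298/0.062 = 24.72543
P_0 = D_1/(1+r)^1 + D_2/(1+r)^2 + D_3/(1+r)^3 + TV/(1+r)^3
    = 0.94248 + 1.05746 + 1.18646 + 19.51920 = 22.70560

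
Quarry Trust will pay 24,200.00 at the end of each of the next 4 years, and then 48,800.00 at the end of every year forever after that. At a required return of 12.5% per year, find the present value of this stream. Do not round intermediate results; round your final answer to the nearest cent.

PV of 4-year annuity: 24,200.00 × [1 − (1+0.125)^−4] / 0.125 = 72736.47310
Perpetuity value at year 4: 48,800.00 / 0.125 = 390400.00000
PV of perpetuity: 390400.00000 / (1+0.125)^4 = 243724.79805
Total PV = 72736.47310 + 243724.79805 = 316461.27115

316461.27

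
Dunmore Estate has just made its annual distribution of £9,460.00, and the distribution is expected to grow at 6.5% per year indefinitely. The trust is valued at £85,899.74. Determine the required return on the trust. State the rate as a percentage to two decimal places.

D₁ = £9,460.00 × 1.065 = £10,074.9000
P = D₁/(r − g) ⇒ r = D₁/P + g = £10,074.9000/£85,899.74 + 0.065 = 0.117287 + 0.065 = 0.182287

18.23%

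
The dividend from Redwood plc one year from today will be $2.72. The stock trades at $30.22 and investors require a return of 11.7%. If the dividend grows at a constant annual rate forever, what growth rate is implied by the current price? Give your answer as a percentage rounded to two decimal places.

2.70%

P = D₁/(r−g) ⇒ g = r − D₁/P = 0.117 − $2.72/$30.22 = 0.026993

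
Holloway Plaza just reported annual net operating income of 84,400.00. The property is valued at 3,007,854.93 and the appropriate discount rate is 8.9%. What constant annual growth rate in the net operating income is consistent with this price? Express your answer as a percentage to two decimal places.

P = D₀(1+g)/(r−g) ⇒ P(r−g) = D₀(1+g) ⇒ g(P+D₀) = P·r − D₀
g = (P·r − D₀)/(P + D₀) = (3,007,854.93×0.089 − 84,400.00) / (3,007,854.93 + 84,400.00) = 0.059277

5.93%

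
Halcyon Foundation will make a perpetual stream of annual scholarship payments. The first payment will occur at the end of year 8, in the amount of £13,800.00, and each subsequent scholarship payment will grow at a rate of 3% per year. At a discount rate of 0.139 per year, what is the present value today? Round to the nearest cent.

Value at end of year 7: C₁ / (r − g) = £13,800.00 / (0.139 − 0.03) = £126,605.5046
Discount to today: PV = £126,605.5046 / (1 + 0.139)^7 = £126,605.5046 / 2.486944 = £50,908.06

£50908.06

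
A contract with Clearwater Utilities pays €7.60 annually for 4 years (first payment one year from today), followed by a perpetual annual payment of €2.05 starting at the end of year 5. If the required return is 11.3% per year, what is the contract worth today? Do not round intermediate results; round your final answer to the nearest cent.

€35.25

PV of 4-year annuity: €7.60 × [1 − (1+0.113)^−4] / 0.113 = 23.42835
Perpetuity value at year 4: €2.05 / 0.113 = 18.14159
PV of perpetuity: 18.14159 / (1+0.113)^4 = 11.82210
Total PV = 23.42835 + 11.82210 = 35.25045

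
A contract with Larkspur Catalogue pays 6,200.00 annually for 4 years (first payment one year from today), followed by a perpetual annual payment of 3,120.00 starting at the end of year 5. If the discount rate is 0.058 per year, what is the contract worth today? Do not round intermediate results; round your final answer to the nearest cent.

PV of 4-year annuity: 6,200.00 × [1 − (1+0.058)^−4] / 0.058 = 21582.41018
Perpetuity value at year 4: 3,120.00 / 0.058 = 53793.10345
PV of perpetuity: 53793.10345 / (1+0.058)^4 = 42932.27768
Total PV = 21582.41018 + 42932.27768 = 64514.68786

64514.69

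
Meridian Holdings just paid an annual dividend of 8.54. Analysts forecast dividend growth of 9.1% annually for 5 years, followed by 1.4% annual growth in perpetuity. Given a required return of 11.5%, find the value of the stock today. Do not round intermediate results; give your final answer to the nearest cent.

D_1 = 9.31714
D_2 = 10.16500
D_3 = 11.09001
D_4 = 12.09921
D_5 = 13.20023
Terminal value at year 5: TV = D_5×(1+g_2)/(r−g_2) = 13.38504/0.101 = 132.52512
P_0 = D_1/(1+r)^1 + D_2/(1+r)^2 + D_3/(1+r)^3 + D_4/(1+r)^4 + D_5/(1+r)^5 + TV/(1+r)^5
    = 8.35618 + 8.17632 + 8.00032 + 7.82812 + 7.65962 + 76.89956 = 116.92012

116.92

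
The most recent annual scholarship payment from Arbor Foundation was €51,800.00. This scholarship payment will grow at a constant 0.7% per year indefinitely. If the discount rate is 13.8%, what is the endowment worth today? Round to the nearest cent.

D₁ = D₀ × (1 + g) = €51,800.00 × 1.007 = €52,162.6000
Growing perpetuity: P = D₁ / (r − g) = €52,162.6000 / (0.138 − 0.007) = €398,187.79

€398187.79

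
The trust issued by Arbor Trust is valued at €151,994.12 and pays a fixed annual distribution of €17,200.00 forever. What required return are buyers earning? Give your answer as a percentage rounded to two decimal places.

11.32%

P = C/r ⇒ r = C/P = €17,200.00/€151,994.12 = 0.113162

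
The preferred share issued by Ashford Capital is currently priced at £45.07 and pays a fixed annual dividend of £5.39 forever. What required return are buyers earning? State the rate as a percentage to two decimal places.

P = C/r ⇒ r = C/P = £5.39/£45.07 = 0.119592

11.96%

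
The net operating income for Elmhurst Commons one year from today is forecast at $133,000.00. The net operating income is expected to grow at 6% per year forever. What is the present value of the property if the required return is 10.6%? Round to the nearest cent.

Growing perpetuity: P = D₁ / (r − g) = $133,000.0000 / (0.106 − 0.06) = $2,891,304.35

$2891304.35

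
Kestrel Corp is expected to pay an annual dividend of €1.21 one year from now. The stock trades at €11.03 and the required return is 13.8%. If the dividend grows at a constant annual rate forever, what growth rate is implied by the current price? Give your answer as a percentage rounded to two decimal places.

P = D₁/(r−g) ⇒ g = r − D₁/P = 0.138 − €1.21/€11.03 = 0.028299

2.83%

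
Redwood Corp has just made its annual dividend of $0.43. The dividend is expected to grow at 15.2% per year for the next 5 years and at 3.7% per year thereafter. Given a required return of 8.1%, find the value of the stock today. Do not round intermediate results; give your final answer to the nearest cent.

$16.54

D_1 = 0.49536
D_2 = 0.57065
D_3 = 0.65739
D_4 = 0.75732
D_5 = 0.87243
Terminal value at year 5: TV = D_5×(1+g_2)/(r−g_2) = 0.90471/0.044 = 20.56160
P_0 = D_1/(1+r)^1 + D_2/(1+r)^2 + D_3/(1+r)^3 + D_4/(1+r)^4 + D_5/(1+r)^5 + TV/(1+r)^5
    = 0.45824 + 0.48834 + 0.52041 + 0.55459 + 0.59102 + 13.92927 = 16.54188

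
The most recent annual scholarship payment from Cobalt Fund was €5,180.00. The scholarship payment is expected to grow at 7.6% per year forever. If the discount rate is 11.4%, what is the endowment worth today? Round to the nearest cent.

D₁ = D₀ × (1 + g) = €5,180.00 × 1.076 = €5,573.6800
Growing perpetuity: P = D₁ / (r − g) = €5,573.6800 / (0.114 − 0.076) = €146,675.79

€146675.79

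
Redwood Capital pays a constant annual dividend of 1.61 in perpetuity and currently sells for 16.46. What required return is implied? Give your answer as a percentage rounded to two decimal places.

9.78%

P = C/r ⇒ r = C/P = 1.61/16.46 = 0.097813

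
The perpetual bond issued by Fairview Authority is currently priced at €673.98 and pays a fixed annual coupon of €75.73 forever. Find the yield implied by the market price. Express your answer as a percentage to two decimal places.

P = C/r ⇒ r = C/P = €75.73/€673.98 = 0.112362

11.24%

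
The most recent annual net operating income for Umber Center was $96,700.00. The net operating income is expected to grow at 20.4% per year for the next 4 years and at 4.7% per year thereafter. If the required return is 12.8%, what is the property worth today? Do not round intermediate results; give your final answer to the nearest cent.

D_1 = 116426.80000
D_2 = 140177.86720
D_3 = 168774.15211
D_4 = 203204.07914
Terminal value at year 4: TV = D_4×(1+g_2)/(r−g_2) = 212754.67086/0.081 = 2626600.87480
P_0 = D_1/(1+r)^1 + D_2/(1+r)^2 + D_3/(1+r)^3 + D_4/(1+r)^4 + TV/(1+r)^4
    = 103215.24823 + 110169.46708 + 117592.23259 + 125515.11351 + 1622399.05983 = 2078891.12123

$2078891.12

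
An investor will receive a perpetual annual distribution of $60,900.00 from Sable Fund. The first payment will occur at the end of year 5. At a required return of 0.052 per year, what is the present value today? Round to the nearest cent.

$956204.95

Value at end of year 4: C / r = $60,900.00 / 0.052 = $1,171,153.8462
Discount to today: PV = $1,171,153.8462 / (1 + 0.052)^4 = $1,171,153.8462 / 1.224794 = $956,204.95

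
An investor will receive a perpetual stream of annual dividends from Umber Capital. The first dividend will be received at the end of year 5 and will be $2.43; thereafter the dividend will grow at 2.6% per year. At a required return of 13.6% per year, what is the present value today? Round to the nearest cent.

$13.26

Value at end of year 4: C₁ / (r − g) = $2.43 / (0.136 − 0.026) = $22.0909
Discount to today: PV = $22.0909 / (1 + 0.136)^4 = $22.0909 / 1.665380 = $13.26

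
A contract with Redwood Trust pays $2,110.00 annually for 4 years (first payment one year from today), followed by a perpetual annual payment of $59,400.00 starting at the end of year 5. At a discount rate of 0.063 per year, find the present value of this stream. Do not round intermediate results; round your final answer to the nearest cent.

PV of 4-year annuity: $2,110.00 × [1 − (1+0.063)^−4] / 0.063 = 7261.42587
Perpetuity value at year 4: $59,400.00 / 0.063 = 942857.14286
PV of perpetuity: 942857.14286 / (1+0.063)^4 = 738435.95972
Total PV = 7261.42587 + 738435.95972 = 745697.38559

$745697.39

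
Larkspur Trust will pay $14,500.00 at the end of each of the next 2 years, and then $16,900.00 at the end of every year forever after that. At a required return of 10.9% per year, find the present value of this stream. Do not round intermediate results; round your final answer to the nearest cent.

$150930.35

PV of 2-year annuity: $14,500.00 × [1 − (1+0.109)^−2] / 0.109 = 24864.60072
Perpetuity value at year 2: $16,900.00 / 0.109 = 155045.87156
PV of perpetuity: 155045.87156 / (1+0.109)^2 = 126065.75072
Total PV = 24864.60072 + 126065.75072 = 150930.35144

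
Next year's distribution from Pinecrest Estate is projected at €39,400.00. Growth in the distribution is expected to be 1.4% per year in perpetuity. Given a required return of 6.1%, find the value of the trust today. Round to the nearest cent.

Growing perpetuity: P = D₁ / (r − g) = €39,400.0000 / (0.061 − 0.014) = €838,297.87

€838297.87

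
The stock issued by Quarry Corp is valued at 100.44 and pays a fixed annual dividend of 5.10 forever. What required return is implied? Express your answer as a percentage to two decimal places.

5.08%

P = C/r ⇒ r = C/P = 5.10/100.44 = 0.050777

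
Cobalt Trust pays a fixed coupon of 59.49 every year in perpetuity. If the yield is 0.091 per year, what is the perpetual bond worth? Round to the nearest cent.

Level perpetuity: PV = C / r = 59.49 / 0.091 = 653.74

653.74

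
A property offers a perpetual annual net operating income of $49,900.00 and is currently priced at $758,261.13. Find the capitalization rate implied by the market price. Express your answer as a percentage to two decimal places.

P = C/r ⇒ r = C/P = $49,900.00/$758,261.13 = 0.065808

6.58%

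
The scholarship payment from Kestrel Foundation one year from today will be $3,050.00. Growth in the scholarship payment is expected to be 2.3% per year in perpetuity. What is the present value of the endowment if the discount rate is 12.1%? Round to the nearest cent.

Growing perpetuity: P = D₁ / (r − g) = $3,050.0000 / (0.121 − 0.023) = $31,122.45

$31122.45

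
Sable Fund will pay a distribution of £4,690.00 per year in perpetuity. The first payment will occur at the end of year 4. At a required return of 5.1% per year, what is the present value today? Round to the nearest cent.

Value at end of year 3: C / r = £4,690.00 / 0.051 = £91,960.7843
Discount to today: PV = £91,960.7843 / (1 + 0.051)^3 = £91,960.7843 / 1.160936 = £79,212.65

£79212.65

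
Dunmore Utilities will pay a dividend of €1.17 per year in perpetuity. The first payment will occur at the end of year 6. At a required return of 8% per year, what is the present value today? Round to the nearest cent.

Value at end of year 5: C / r = €1.17 / 0.08 = €14.6250
Discount to today: PV = €14.6250 / (1 + 0.08)^5 = €14.6250 / 1.469328 = €9.95

€9.95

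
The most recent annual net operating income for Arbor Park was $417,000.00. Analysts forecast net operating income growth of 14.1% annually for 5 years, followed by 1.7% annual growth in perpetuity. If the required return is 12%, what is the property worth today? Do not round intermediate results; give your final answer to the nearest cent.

D_1 = 475797.00000
D_2 = 542884.37700
D_3 = 619431.07416
D_4 = 706770.85561
D_5 = 806425.54625
Terminal value at year 5: TV = D_5×(1+g_2)/(r−g_2) = 820134.78054/0.103 = 7962473.59748
P_0 = D_1/(1+r)^1 + D_2/(1+r)^2 + D_3/(1+r)^3 + D_4/(1+r)^4 + D_5/(1+r)^5 + TV/(1+r)^5
    = 424818.75000 + 432784.10156 + 440898.80347 + 449165.65603 + 457587.51208 + 4518121.35716 = 6723376.18031

$6723376.18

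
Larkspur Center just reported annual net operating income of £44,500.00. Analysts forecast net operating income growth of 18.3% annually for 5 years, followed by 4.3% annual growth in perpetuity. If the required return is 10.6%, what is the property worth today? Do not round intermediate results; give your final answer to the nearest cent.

D_1 = 52643.50000
D_2 = 62277.26050
D_3 = 73673.99917
D_4 = 87156.34102
D_5 = 103105.95143
Terminal value at year 5: TV = D_5×(1+g_2)/(r−g_2) = 107539.50734/0.063 = 1706976.30695
P_0 = D_1/(1+r)^1 + D_2/(1+r)^2 + D_3/(1+r)^3 + D_4/(1+r)^4 + D_5/(1+r)^5 + TV/(1+r)^5
    = 47598.10127 + 50911.89313 + 54456.39201 + 58247.65981 + 62302.87664 + 1031458.73541 = 1304975.65827

£1304975.66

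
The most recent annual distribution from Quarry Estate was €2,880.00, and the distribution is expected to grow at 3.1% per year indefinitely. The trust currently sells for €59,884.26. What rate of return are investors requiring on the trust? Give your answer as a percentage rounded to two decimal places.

8.06%

D₁ = €2,880.00 × 1.031 = €2,969.2800
P = D₁/(r − g) ⇒ r = D₁/P + g = €2,969.2800/€59,884.26 + 0.031 = 0.049584 + 0.031 = 0.080584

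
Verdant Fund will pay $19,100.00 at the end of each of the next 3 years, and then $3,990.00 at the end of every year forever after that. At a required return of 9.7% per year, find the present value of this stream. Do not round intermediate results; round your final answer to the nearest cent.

$78909.71

PV of 3-year annuity: $19,100.00 × [1 − (1+0.097)^−3] / 0.097 = 47750.86545
Perpetuity value at year 3: $3,990.00 / 0.097 = 41134.02062
PV of perpetuity: 41134.02062 / (1+0.097)^3 = 31158.83983
Total PV = 47750.86545 + 31158.83983 = 78909.70528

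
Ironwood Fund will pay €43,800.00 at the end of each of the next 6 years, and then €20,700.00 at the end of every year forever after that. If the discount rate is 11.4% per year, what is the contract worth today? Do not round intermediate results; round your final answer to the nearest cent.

€278188.53

PV of 6-year annuity: €43,800.00 × [1 − (1+0.114)^−6] / 0.114 = 183181.80320
Perpetuity value at year 6: €20,700.00 / 0.114 = 181578.94737
PV of perpetuity: 181578.94737 / (1+0.114)^6 = 95006.72531
Total PV = 183181.80320 + 95006.72531 = 278188.52851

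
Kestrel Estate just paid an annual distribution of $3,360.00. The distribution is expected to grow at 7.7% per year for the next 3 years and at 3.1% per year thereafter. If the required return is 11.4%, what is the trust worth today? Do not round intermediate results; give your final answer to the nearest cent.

$47139.88

D_1 = 3618.72000
D_2 = 3897.36144
D_3 = 4197.45827
Terminal value at year 3: TV = D_3×(1+g_2)/(r−g_2) = 4327.57948/0.083 = 52139.51177
P_0 = D_1/(1+r)^1 + D_2/(1+r)^2 + D_3/(1+r)^3 + TV/(1+r)^3
    = 3248.40215 + 3140.51088 + 3036.20307 + 37714.76341 = 47139.87951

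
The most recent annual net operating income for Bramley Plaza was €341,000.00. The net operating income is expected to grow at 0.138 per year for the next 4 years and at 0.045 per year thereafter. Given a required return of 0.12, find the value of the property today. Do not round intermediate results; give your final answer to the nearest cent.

D_1 = 388058.00000
D_2 = 441610.00400
D_3 = 502552.18455
D_4 = 571904.38602
Terminal value at year 4: TV = D_4×(1+g_2)/(r−g_2) = 597640.08339/0.075 = 7968534.44521
P_0 = D_1/(1+r)^1 + D_2/(1+r)^2 + D_3/(1+r)^3 + D_4/(1+r)^4 + TV/(1+r)^4
    = 346480.35714 + 352048.79145 + 357706.71846 + 363455.57643 + 5064147.69833 = 6483839.14182

€6483839.14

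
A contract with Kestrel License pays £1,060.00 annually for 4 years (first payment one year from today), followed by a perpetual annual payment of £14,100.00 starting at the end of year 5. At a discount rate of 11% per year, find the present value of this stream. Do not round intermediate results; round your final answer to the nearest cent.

£87725.93

PV of 4-year annuity: £1,060.00 × [1 − (1+0.11)^−4] / 0.11 = 3288.59243
Perpetuity value at year 4: £14,100.00 / 0.11 = 128181.81818
PV of perpetuity: 128181.81818 / (1+0.11)^4 = 84437.33396
Total PV = 3288.59243 + 84437.33396 = 87725.92639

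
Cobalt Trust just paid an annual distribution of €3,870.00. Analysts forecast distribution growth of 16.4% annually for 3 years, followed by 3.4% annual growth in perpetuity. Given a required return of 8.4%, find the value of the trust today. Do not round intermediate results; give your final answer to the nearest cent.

€112500.15

D_1 = 4504.68000
D_2 = 5243.44752
D_3 = 6103.37291
Terminal value at year 3: TV = D_3×(1+g_2)/(r−g_2) = 6310.88759/0.05 = 126217.75185
P_0 = D_1/(1+r)^1 + D_2/(1+r)^2 + D_3/(1+r)^3 + TV/(1+r)^3
    = 4155.60886 + 4462.29586 + 4791.61658 + 99090.63096 = 112500.15225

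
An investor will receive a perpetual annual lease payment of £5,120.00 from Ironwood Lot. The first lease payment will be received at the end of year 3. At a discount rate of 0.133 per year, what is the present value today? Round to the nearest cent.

£29988.76

Value at end of year 2: C / r = £5,120.00 / 0.133 = £38,496.2406
Discount to today: PV = £38,496.2406 / (1 + 0.133)^2 = £38,496.2406 / 1.283689 = £29,988.76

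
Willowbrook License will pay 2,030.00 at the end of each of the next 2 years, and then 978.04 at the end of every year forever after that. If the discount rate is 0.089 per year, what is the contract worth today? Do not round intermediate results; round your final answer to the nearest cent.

12842.24

PV of 2-year annuity: 2,030.00 × [1 − (1+0.089)^−2] / 0.089 = 3575.84527
Perpetuity value at year 2: 978.04 / 0.089 = 10989.21348
PV of perpetuity: 10989.21348 / (1+0.089)^2 = 9266.39589
Total PV = 3575.84527 + 9266.39589 = 12842.24116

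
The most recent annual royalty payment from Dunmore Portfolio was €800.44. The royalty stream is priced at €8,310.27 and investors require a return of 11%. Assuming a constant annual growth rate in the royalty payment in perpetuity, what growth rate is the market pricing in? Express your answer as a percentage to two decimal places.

P = D₀(1+g)/(r−g) ⇒ P(r−g) = D₀(1+g) ⇒ g(P+D₀) = P·r − D₀
g = (P·r − D₀)/(P + D₀) = (€8,310.27×0.11 − €800.44) / (€8,310.27 + €800.44) = 0.012479

1.25%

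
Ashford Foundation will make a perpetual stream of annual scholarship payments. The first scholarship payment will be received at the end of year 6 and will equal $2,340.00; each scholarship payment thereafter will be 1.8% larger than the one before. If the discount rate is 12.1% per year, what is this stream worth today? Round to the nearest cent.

Value at end of year 5: C₁ / (r − g) = $2,340.00 / (0.121 − 0.018) = $22,718.4466
Discount to today: PV = $22,718.4466 / (1 + 0.121)^5 = $22,718.4466 / 1.770223 = $12,833.66

$12833.66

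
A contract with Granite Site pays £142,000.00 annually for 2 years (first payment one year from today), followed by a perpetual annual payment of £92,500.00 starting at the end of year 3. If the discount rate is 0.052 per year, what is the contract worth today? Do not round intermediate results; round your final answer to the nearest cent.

PV of 2-year annuity: £142,000.00 × [1 − (1+0.052)^−2] / 0.052 = 263289.91311
Perpetuity value at year 2: £92,500.00 / 0.052 = 1778846.15385
PV of perpetuity: 1778846.15385 / (1+0.052)^2 = 1607336.87946
Total PV = 263289.91311 + 1607336.87946 = 1870626.79257

£1870626.79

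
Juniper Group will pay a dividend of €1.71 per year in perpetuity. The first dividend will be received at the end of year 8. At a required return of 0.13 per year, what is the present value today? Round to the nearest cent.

Value at end of year 7: C / r = €1.71 / 0.13 = €13.1538
Discount to today: PV = €13.1538 / (1 + 0.13)^7 = €13.1538 / 2.352605 = €5.59

€5.59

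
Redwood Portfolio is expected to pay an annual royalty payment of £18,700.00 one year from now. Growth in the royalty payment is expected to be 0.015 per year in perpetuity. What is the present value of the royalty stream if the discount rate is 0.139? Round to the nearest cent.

£150806.45

Growing perpetuity: P = D₁ / (r − g) = £18,700.0000 / (0.139 − 0.015) = £150,806.45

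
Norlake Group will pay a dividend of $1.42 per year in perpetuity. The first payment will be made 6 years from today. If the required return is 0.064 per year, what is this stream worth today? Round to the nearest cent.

Value at end of year 5: C / r = $1.42 / 0.064 = $22.1875
Discount to today: PV = $22.1875 / (1 + 0.064)^5 = $22.1875 / 1.363666 = $16.27

$16.27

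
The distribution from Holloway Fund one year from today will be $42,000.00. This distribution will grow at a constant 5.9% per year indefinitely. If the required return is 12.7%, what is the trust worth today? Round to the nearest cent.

$617647.06

Growing perpetuity: P = D₁ / (r − g) = $42,000.0000 / (0.127 − 0.059) = $617,647.06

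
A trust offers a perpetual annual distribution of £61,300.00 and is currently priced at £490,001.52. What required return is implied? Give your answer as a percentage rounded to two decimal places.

P = C/r ⇒ r = C/P = £61,300.00/£490,001.52 = 0.125102

12.51%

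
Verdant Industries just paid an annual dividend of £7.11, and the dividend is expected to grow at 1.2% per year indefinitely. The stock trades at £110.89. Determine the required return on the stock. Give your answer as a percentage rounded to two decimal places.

7.69%

D₁ = £7.11 × 1.012 = £7.1953
P = D₁/(r − g) ⇒ r = D₁/P + g = £7.1953/£110.89 + 0.012 = 0.064887 + 0.012 = 0.076887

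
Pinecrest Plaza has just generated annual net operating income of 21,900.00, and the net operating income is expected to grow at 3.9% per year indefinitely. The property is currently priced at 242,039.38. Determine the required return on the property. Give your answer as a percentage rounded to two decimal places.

13.30%

D₁ = 21,900.00 × 1.039 = 22,754.1000
P = D₁/(r − g) ⇒ r = D₁/P + g = 22,754.1000/242,039.38 + 0.039 = 0.094010 + 0.039 = 0.133010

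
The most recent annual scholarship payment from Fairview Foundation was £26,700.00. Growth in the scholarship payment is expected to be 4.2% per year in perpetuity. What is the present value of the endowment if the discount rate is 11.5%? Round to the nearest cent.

D₁ = D₀ × (1 + g) = £26,700.00 × 1.042 = £27,821.4000
Growing perpetuity: P = D₁ / (r − g) = £27,821.4000 / (0.115 − 0.042) = £381,115.07

£381115.07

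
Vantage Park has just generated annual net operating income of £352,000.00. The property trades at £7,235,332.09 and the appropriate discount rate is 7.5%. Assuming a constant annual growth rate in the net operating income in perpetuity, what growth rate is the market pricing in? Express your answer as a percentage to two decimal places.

P = D₀(1+g)/(r−g) ⇒ P(r−g) = D₀(1+g) ⇒ g(P+D₀) = P·r − D₀
g = (P·r − D₀)/(P + D₀) = (£7,235,332.09×0.075 − £352,000.00) / (£7,235,332.09 + £352,000.00) = 0.025127

2.51%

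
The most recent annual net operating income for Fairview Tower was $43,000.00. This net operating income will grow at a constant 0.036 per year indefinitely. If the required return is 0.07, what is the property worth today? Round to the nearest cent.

$1310235.29

D₁ = D₀ × (1 + g) = $43,000.00 × 1.036 = $44,548.0000
Growing perpetuity: P = D₁ / (r − g) = $44,548.0000 / (0.07 − 0.036) = $1,310,235.29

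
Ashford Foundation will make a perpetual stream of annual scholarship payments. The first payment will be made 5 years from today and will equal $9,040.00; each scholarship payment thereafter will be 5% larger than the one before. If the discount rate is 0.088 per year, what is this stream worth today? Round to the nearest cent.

Value at end of year 4: C₁ / (r − g) = $9,040.00 / (0.088 − 0.05) = $237,894.7368
Discount to today: PV = $237,894.7368 / (1 + 0.088)^4 = $237,894.7368 / 1.401250 = $169,773.25

$169773.25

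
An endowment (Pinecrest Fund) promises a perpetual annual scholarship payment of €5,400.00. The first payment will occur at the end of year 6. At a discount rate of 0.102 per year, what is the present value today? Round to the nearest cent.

Value at end of year 5: C / r = €5,400.00 / 0.102 = €52,941.1765
Discount to today: PV = €52,941.1765 / (1 + 0.102)^5 = €52,941.1765 / 1.625204 = €32,575.09

€32575.09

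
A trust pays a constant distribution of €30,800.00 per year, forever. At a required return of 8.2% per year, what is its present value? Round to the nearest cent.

Level perpetuity: PV = C / r = €30,800.00 / 0.082 = €375,609.76

€375609.76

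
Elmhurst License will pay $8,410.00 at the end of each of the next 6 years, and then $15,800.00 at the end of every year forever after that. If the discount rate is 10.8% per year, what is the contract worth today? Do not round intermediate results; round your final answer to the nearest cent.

$114851.67

PV of 6-year annuity: $8,410.00 × [1 − (1+0.108)^−6] / 0.108 = 35784.75537
Perpetuity value at year 6: $15,800.00 / 0.108 = 146296.29630
PV of perpetuity: 146296.29630 / (1+0.108)^6 = 79066.91047
Total PV = 35784.75537 + 79066.91047 = 114851.66584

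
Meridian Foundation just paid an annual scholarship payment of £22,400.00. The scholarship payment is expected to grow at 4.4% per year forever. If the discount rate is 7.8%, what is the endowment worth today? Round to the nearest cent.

D₁ = D₀ × (1 + g) = £22,400.00 × 1.044 = £23,385.6000
Growing perpetuity: P = D₁ / (r − g) = £23,385.6000 / (0.078 − 0.044) = £687,811.76

£687811.76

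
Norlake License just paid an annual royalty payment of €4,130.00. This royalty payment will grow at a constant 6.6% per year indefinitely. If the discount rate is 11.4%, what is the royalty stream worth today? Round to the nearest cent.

D₁ = D₀ × (1 + g) = €4,130.00 × 1.066 = €4,402.5800
Growing perpetuity: P = D₁ / (r − g) = €4,402.5800 / (0.114 − 0.066) = €91,720.42

€91720.42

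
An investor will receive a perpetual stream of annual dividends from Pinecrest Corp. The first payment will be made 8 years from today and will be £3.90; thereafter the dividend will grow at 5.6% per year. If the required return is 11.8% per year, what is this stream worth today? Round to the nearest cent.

£28.81

Value at end of year 7: C₁ / (r − g) = £3.90 / (0.118 − 0.056) = £62.9032
Discount to today: PV = £62.9032 / (1 + 0.118)^7 = £62.9032 / 2.183195 = £28.81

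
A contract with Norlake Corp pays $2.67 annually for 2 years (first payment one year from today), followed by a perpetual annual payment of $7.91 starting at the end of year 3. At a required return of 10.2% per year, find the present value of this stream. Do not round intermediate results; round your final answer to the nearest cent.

PV of 2-year annuity: $2.67 × [1 − (1+0.102)^−2] / 0.102 = 4.62148
Perpetuity value at year 2: $7.91 / 0.102 = 77.54902
PV of perpetuity: 77.54902 / (1+0.102)^2 = 63.85768
Total PV = 4.62148 + 63.85768 = 68.47915

$68.48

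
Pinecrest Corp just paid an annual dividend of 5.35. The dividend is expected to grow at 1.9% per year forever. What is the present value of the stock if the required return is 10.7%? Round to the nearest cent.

61.95

D₁ = D₀ × (1 + g) = 5.35 × 1.019 = 5.4517
Growing perpetuity: P = D₁ / (r − g) = 5.4517 / (0.107 − 0.019) = 61.95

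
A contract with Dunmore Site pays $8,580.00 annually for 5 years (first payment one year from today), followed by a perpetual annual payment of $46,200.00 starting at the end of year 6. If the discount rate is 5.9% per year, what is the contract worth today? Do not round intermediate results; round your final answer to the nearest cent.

$624149.69

PV of 5-year annuity: $8,580.00 × [1 − (1+0.059)^−5] / 0.059 = 36240.61505
Perpetuity value at year 5: $46,200.00 / 0.059 = 783050.84746
PV of perpetuity: 783050.84746 / (1+0.059)^5 = 587909.07411
Total PV = 36240.61505 + 587909.07411 = 624149.68916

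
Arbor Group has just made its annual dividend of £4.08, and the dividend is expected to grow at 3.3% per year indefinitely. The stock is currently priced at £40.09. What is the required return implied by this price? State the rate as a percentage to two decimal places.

D₁ = £4.08 × 1.033 = £4.2146
P = D₁/(r − g) ⇒ r = D₁/P + g = £4.2146/£40.09 + 0.033 = 0.105129 + 0.033 = 0.138129

13.81%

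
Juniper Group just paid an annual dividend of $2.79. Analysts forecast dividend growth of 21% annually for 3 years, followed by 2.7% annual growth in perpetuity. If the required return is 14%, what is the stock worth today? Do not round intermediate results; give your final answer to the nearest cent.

$39.76

D_1 = 3.37590
D_2 = 4.08484
D_3 = 4.94266
Terminal value at year 3: TV = D_3×(1+g_2)/(r−g_2) = 5.07611/0.113 = 44.92130
P_0 = D_1/(1+r)^1 + D_2/(1+r)^2 + D_3/(1+r)^3 + TV/(1+r)^3
    = 2.96132 + 3.14315 + 3.33615 + 30.32060 = 39.76122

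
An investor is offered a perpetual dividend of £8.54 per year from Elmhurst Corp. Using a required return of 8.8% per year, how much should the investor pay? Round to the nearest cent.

Level perpetuity: PV = C / r = £8.54 / 0.088 = £97.05

£97.05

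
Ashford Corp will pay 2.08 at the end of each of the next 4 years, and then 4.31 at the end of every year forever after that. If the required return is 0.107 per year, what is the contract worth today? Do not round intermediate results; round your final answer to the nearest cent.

33.32

PV of 4-year annuity: 2.08 × [1 − (1+0.107)^−4] / 0.107 = 6.49464
Perpetuity value at year 4: 4.31 / 0.107 = 40.28037
PV of perpetuity: 40.28037 / (1+0.107)^4 = 26.82273
Total PV = 6.49464 + 26.82273 = 33.31737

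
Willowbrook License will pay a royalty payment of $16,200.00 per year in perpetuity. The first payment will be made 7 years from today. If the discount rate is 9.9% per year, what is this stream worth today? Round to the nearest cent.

Value at end of year 6: C / r = $16,200.00 / 0.099 = $163,636.3636
Discount to today: PV = $163,636.3636 / (1 + 0.099)^6 = $163,636.3636 / 1.761920 = $92,873.90

$92873.90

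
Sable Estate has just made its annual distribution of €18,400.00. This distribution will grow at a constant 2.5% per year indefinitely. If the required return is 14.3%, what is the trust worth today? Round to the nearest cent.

D₁ = D₀ × (1 + g) = €18,400.00 × 1.025 = €18,860.0000
Growing perpetuity: P = D₁ / (r − g) = €18,860.0000 / (0.143 − 0.025) = €159,830.51

€159830.51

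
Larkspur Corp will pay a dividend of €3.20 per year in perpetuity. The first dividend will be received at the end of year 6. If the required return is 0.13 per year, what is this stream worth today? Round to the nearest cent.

€13.36

Value at end of year 5: C / r = €3.20 / 0.13 = €24.6154
Discount to today: PV = €24.6154 / (1 + 0.13)^5 = €24.6154 / 1.842435 = €13.36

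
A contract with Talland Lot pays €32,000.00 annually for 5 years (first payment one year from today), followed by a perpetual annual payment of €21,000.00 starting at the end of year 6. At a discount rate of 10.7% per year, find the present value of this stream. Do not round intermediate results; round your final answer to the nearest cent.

€237225.23

PV of 5-year annuity: €32,000.00 × [1 − (1+0.107)^−5] / 0.107 = 119166.69106
Perpetuity value at year 5: €21,000.00 / 0.107 = 196261.68224
PV of perpetuity: 196261.68224 / (1+0.107)^5 = 118058.54124
Total PV = 119166.69106 + 118058.54124 = 237225.23229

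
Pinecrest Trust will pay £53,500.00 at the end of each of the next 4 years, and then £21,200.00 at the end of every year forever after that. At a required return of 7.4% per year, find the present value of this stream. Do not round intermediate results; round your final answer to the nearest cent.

PV of 4-year annuity: £53,500.00 × [1 − (1+0.074)^−4] / 0.074 = 179591.36222
Perpetuity value at year 4: £21,200.00 / 0.074 = 286486.48649
PV of perpetuity: 286486.48649 / (1+0.074)^4 = 215321.31118
Total PV = 179591.36222 + 215321.31118 = 394912.67340

£394912.67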